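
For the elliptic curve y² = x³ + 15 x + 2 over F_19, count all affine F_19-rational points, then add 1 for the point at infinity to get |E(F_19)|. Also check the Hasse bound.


Affine points = {(3, 6), (3, 13), (6, 2), (6, 17), (8, 8), (8, 11), (9, 7), (9, 12), (11, 4), (11, 15), (13, 0), (14, 7), (14, 12), (15, 7), (15, 12), (16, 5), (16, 14), (18, 9), (18, 10)}; affine count = 19; |E(F_19)| = 20.

Discriminant check: Δ ∝ 4a³ + 27b² = 4·15³ + 27·2² = 4·3375 + 27·4 ≡ 4 (mod 19). Nonzero ⇒ E is nonsingular.
For each x ∈ F_19, compute rhs = x³ + 15·x + 2 mod 19, then count y ∈ F_19 with y² ≡ rhs.
  x = 0: rhs = 2, matching y values: none (0 points).
  x = 1: rhs = 18, matching y values: none (0 points).
  x = 2: rhs = 2, matching y values: none (0 points).
  x = 3: rhs = 17, matching y values: 6, 13 (2 points).
  x = 4: rhs = 12, matching y values: none (0 points).
  x = 5: rhs = 12, matching y values: none (0 points).
  x = 6: rhs = 4, matching y values: 2, 17 (2 points).
  x = 7: rhs = 13, matching y values: none (0 points).
  x = 8: rhs = 7, matching y values: 8, 11 (2 points).
  x = 9: rhs = 11, matching y values: 7, 12 (2 points).
  x = 10: rhs = 12, matching y values: none (0 points).
  x = 11: rhs = 16, matching y values: 4, 15 (2 points).
  x = 12: rhs = 10, matching y values: none (0 points).
  x = 13: rhs = 0, matching y values: 0 (1 points).
  x = 14: rhs = 11, matching y values: 7, 12 (2 points).
  x = 15: rhs = 11, matching y values: 7, 12 (2 points).
  x = 16: rhs = 6, matching y values: 5, 14 (2 points).
  x = 17: rhs = 2, matching y values: none (0 points).
  x = 18: rhs = 5, matching y values: 9, 10 (2 points).
Total affine count: 19.
Full point count |E(F_19)| = 19 + 1 = 20.
Hasse bound: |20 − (19+1)| = |0| = 0 ≤ 2√19 ≈ 8.7178 ✓.


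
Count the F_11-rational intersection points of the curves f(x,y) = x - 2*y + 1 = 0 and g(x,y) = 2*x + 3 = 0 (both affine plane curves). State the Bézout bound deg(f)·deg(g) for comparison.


Common zeros: {(4, 8)}; count = 1; Bézout bound = 1.

deg(f) = 1, deg(g) = 1, so Bézout bound = 1.
Scan x ∈ F_11. For each x, list the y ∈ F_11 with f(x, y) ≡ 0 and those with g(x, y) ≡ 0 (mod 11); the common zeros in that column are the intersection.
  x = 0: f ≡ 0 at y ∈ {6}; g ≡ 0 at y ∈ ∅; common: ∅.
  x = 1: f ≡ 0 at y ∈ {1}; g ≡ 0 at y ∈ ∅; common: ∅.
  x = 2: f ≡ 0 at y ∈ {7}; g ≡ 0 at y ∈ ∅; common: ∅.
  x = 3: f ≡ 0 at y ∈ {2}; g ≡ 0 at y ∈ ∅; common: ∅.
  x = 4: f ≡ 0 at y ∈ {8}; g ≡ 0 at y ∈ {0, 1, 2, 3, 4, 5, 6, 7, 8, 9, 10}; common: {8}.
  x = 5: f ≡ 0 at y ∈ {3}; g ≡ 0 at y ∈ ∅; common: ∅.
  x = 6: f ≡ 0 at y ∈ {9}; g ≡ 0 at y ∈ ∅; common: ∅.
  x = 7: f ≡ 0 at y ∈ {4}; g ≡ 0 at y ∈ ∅; common: ∅.
  x = 8: f ≡ 0 at y ∈ {10}; g ≡ 0 at y ∈ ∅; common: ∅.
  x = 9: f ≡ 0 at y ∈ {5}; g ≡ 0 at y ∈ ∅; common: ∅.
  x = 10: f ≡ 0 at y ∈ {0}; g ≡ 0 at y ∈ ∅; common: ∅.
Collecting: common zeros = {(4, 8)}, so the count is 1.
Comparison with the Bézout bound: 1 ≤ 1 = deg(f)·deg(g), as expected for curves with no common component (the bound is attained).


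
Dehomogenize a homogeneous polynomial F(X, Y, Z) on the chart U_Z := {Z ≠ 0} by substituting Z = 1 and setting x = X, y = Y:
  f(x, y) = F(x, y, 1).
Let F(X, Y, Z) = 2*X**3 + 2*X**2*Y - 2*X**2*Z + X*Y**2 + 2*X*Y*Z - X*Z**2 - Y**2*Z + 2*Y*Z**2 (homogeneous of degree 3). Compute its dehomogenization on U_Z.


f(x, y) = 2*x**3 + 2*x**2*y - 2*x**2 + x*y**2 + 2*x*y - x - y**2 + 2*y

On U_Z we set Z = 1. Each monomial c·X^i·Y^j·Z^k in F becomes c·x^i·y^j·1^k = c·x^i·y^j.
Substituting Z = 1: F(X, Y, 1) = 2*x**3 + 2*x**2*y - 2*x**2 + x*y**2 + 2*x*y - x - y**2 + 2*y.
Note: deg(f) ≤ deg(F) = 3; strict inequality happens when F is divisible by Z (lost terms).


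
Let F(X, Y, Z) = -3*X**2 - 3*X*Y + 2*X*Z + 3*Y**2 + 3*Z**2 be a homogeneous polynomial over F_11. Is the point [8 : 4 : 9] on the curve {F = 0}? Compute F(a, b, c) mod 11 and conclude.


F(8,4,9) ≡ 4 (mod 11); P is NOT on the curve.

Evaluate F(8, 4, 9) term-by-term (mod 11).
  -3*X**2 ↦ -3·64·1·1 = -192
  -3*X*Y ↦ -3·8·4·1 = -96
  2*X*Z ↦ 2·8·1·9 = 144
  3*Y**2 ↦ 3·1·16·1 = 48
  3*Z**2 ↦ 3·1·1·81 = 243
Sum: F(8, 4, 9) = (-192) + (-96) + (144) + (48) + (243) = 147.
Reducing mod 11: 147 ≡ 4 (mod 11).
Since F(a, b, c) ≡ 4 ≠ 0 (mod 11), P does NOT lie on the curve.


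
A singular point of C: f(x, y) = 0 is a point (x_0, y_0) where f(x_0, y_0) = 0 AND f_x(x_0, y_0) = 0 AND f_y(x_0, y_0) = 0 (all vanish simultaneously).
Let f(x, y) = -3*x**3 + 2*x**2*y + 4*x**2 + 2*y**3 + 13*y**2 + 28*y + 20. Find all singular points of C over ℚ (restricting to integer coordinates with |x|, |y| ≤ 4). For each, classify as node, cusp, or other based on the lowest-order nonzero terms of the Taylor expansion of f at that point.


Singular points: {(0, -2)}; classification: cusp.

Compute partial derivatives:
  f_x = -9*x**2 + 4*x*y + 8*x.
  f_y = 2*x**2 + 6*y**2 + 26*y + 28.
Scan x_0 ∈ {−4, ..., 4}. For each x_0, f_y(x_0, y) is a polynomial in y; find its integer roots y ∈ {−4, ..., 4}, then test f_x and f at those candidates.
  x = -4: f_y(-4, y) = 6*y**2 + 26*y + 60; no integer root y with |y| ≤ 4.
  x = -3: f_y(-3, y) = 6*y**2 + 26*y + 46; no integer root y with |y| ≤ 4.
  x = -2: f_y(-2, y) = 6*y**2 + 26*y + 36; no integer root y with |y| ≤ 4.
  x = -1: f_y(-1, y) = 6*y**2 + 26*y + 30; no integer root y with |y| ≤ 4.
  x = 0: f_y(0, y) = 6*y**2 + 26*y + 28; vanishes at y ∈ {-2}. (0, -2): f_x = 0, f = 0 — SINGULAR.
  x = 1: f_y(1, y) = 6*y**2 + 26*y + 30; no integer root y with |y| ≤ 4.
  x = 2: f_y(2, y) = 6*y**2 + 26*y + 36; no integer root y with |y| ≤ 4.
  x = 3: f_y(3, y) = 6*y**2 + 26*y + 46; no integer root y with |y| ≤ 4.
  x = 4: f_y(4, y) = 6*y**2 + 26*y + 60; no integer root y with |y| ≤ 4.
Only singular point on the grid: (0, -2).
Classify: substitute x = 0 + u, y = -2 + v and expand: f = -3*u**3 + 2*u**2*v + 2*v**3 + v**2.
No constant or linear terms (consistent with a singular point). Quadratic part: v**2. Cubic part: -3*u**3 + 2*u**2*v + 2*v**3.
The quadratic part v**2 is a perfect square, so there is a single (double) tangent line v = 0, i.e. y = -2. Restricting the cubic part to that line (v = 0) leaves -3*u**3 ≠ 0, so f is not divisible by v and the branch is v² ≈ 3*u**3 to lowest order — this is a cusp.
Classification: cusp.


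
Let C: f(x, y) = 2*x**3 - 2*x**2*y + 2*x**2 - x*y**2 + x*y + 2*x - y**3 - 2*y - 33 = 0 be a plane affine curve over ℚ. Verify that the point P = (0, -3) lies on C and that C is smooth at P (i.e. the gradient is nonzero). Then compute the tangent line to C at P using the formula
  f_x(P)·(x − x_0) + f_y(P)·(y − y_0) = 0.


Tangent line at P: -10*x - 29*y - 87 = 0.

Step 1: f(0, -3) = 0, so P lies on C.
Step 2: partial derivatives
  f_x(x, y) = 6*x**2 - 4*x*y + 4*x - y**2 + y + 2, f_y(x, y) = -2*x**2 - 2*x*y + x - 3*y**2 - 2.
  f_x(P) = -10, f_y(P) = -29 (gradient nonzero, so P is smooth).
Step 3: tangent line at P: -10·(x − 0) + -29·(y − -3) = 0.
Expanding: -10*x - 29*y - 87 = 0.


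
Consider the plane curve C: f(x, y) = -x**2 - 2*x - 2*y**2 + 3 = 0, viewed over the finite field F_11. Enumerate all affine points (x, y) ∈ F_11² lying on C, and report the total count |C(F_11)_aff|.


Affine F_11-points: {(1, 0), (2, 5), (2, 6), (3, 4), (3, 7), (6, 4), (6, 7), (7, 5), (7, 6), (8, 0)}; count = 10.

For each of the 121 pairs (x, y) ∈ F_11², evaluate f(x, y) mod 11. Record the zeros.
  x = 0: [0↦3, 1↦1, 2↦6, 3↦7, 4↦4, 5↦8, 6↦8, 7↦4, 8↦7, 9↦6, 10↦1]  zeros at y ∈ ∅
  x = 1: [0↦0, 1↦9, 2↦3, 3↦4, 4↦1, 5↦5, 6↦5, 7↦1, 8↦4, 9↦3, 10↦9]  zeros at y ∈ {0}
  x = 2: [0↦6, 1↦4, 2↦9, 3↦10, 4↦7, 5↦0, 6↦0, 7↦7, 8↦10, 9↦9, 10↦4]  zeros at y ∈ {5, 6}
  x = 3: [0↦10, 1↦8, 2↦2, 3↦3, 4↦0, 5↦4, 6↦4, 7↦0, 8↦3, 9↦2, 10↦8]  zeros at y ∈ {4, 7}
  x = 4: [0↦1, 1↦10, 2↦4, 3↦5, 4↦2, 5↦6, 6↦6, 7↦2, 8↦5, 9↦4, 10↦10]  zeros at y ∈ ∅
  x = 5: [0↦1, 1↦10, 2↦4, 3↦5, 4↦2, 5↦6, 6↦6, 7↦2, 8↦5, 9↦4, 10↦10]  zeros at y ∈ ∅
  x = 6: [0↦10, 1↦8, 2↦2, 3↦3, 4↦0, 5↦4, 6↦4, 7↦0, 8↦3, 9↦2, 10↦8]  zeros at y ∈ {4, 7}
  x = 7: [0↦6, 1↦4, 2↦9, 3↦10, 4↦7, 5↦0, 6↦0, 7↦7, 8↦10, 9↦9, 10↦4]  zeros at y ∈ {5, 6}
  x = 8: [0↦0, 1↦9, 2↦3, 3↦4, 4↦1, 5↦5, 6↦5, 7↦1, 8↦4, 9↦3, 10↦9]  zeros at y ∈ {0}
  x = 9: [0↦3, 1↦1, 2↦6, 3↦7, 4↦4, 5↦8, 6↦8, 7↦4, 8↦7, 9↦6, 10↦1]  zeros at y ∈ ∅
  x = 10: [0↦4, 1↦2, 2↦7, 3↦8, 4↦5, 5↦9, 6↦9, 7↦5, 8↦8, 9↦7, 10↦2]  zeros at y ∈ ∅
Collecting zeros: affine points = {(1, 0), (2, 5), (2, 6), (3, 4), (3, 7), (6, 4), (6, 7), (7, 5), (7, 6), (8, 0)}.
Total count |C(F_11)_aff| = 10.


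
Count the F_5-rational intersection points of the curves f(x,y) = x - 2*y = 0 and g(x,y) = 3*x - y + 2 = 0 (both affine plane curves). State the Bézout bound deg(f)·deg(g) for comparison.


Common zeros: ∅; count = 0; Bézout bound = 1.

deg(f) = 1, deg(g) = 1, so Bézout bound = 1.
Scan x ∈ F_5. For each x, list the y ∈ F_5 with f(x, y) ≡ 0 and those with g(x, y) ≡ 0 (mod 5); the common zeros in that column are the intersection.
  x = 0: f ≡ 0 at y ∈ {0}; g ≡ 0 at y ∈ {2}; common: ∅.
  x = 1: f ≡ 0 at y ∈ {3}; g ≡ 0 at y ∈ {0}; common: ∅.
  x = 2: f ≡ 0 at y ∈ {1}; g ≡ 0 at y ∈ {3}; common: ∅.
  x = 3: f ≡ 0 at y ∈ {4}; g ≡ 0 at y ∈ {1}; common: ∅.
  x = 4: f ≡ 0 at y ∈ {2}; g ≡ 0 at y ∈ {4}; common: ∅.
Collecting: common zeros = ∅, so the count is 0.
Comparison with the Bézout bound: 0 ≤ 1 = deg(f)·deg(g), as expected for curves with no common component (the affine F_5-count falls short of the bound because intersections may lie at infinity, over extension fields, or carry multiplicity).


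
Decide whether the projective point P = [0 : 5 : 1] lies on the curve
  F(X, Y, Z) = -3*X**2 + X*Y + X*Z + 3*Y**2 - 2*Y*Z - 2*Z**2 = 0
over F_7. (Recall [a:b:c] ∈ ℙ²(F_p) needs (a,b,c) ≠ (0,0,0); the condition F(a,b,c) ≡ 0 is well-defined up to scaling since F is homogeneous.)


F(0,5,1) ≡ 0 (mod 7); P is on the curve.

Evaluate F(0, 5, 1) term-by-term (mod 7).
  -3*X**2 ↦ -3·0·1·1 = 0
  X*Y ↦ 1·0·5·1 = 0
  X*Z ↦ 1·0·1·1 = 0
  3*Y**2 ↦ 3·1·25·1 = 75
  -2*Y*Z ↦ -2·1·5·1 = -10
  -2*Z**2 ↦ -2·1·1·1 = -2
Sum: F(0, 5, 1) = (0) + (0) + (0) + (75) + (-10) + (-2) = 63.
Reducing mod 7: 63 ≡ 0 (mod 7).
Since F(a, b, c) ≡ 0 (mod 7), P lies on the curve.


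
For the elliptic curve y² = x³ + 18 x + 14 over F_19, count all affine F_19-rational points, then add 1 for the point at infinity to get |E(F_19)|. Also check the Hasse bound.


Affine points = {(2, 1), (2, 18), (3, 0), (4, 6), (4, 13), (5, 1), (5, 18), (8, 9), (8, 10), (10, 4), (10, 15), (11, 2), (11, 17), (12, 1), (12, 18), (15, 7), (15, 12), (16, 3), (16, 16)}; affine count = 19; |E(F_19)| = 20.

Discriminant check: Δ ∝ 4a³ + 27b² = 4·18³ + 27·14² = 4·5832 + 27·196 ≡ 6 (mod 19). Nonzero ⇒ E is nonsingular.
For each x ∈ F_19, compute rhs = x³ + 18·x + 14 mod 19, then count y ∈ F_19 with y² ≡ rhs.
  x = 0: rhs = 14, matching y values: none (0 points).
  x = 1: rhs = 14, matching y values: none (0 points).
  x = 2: rhs = 1, matching y values: 1, 18 (2 points).
  x = 3: rhs = 0, matching y values: 0 (1 points).
  x = 4: rhs = 17, matching y values: 6, 13 (2 points).
  x = 5: rhs = 1, matching y values: 1, 18 (2 points).
  x = 6: rhs = 15, matching y values: none (0 points).
  x = 7: rhs = 8, matching y values: none (0 points).
  x = 8: rhs = 5, matching y values: 9, 10 (2 points).
  x = 9: rhs = 12, matching y values: none (0 points).
  x = 10: rhs = 16, matching y values: 4, 15 (2 points).
  x = 11: rhs = 4, matching y values: 2, 17 (2 points).
  x = 12: rhs = 1, matching y values: 1, 18 (2 points).
  x = 13: rhs = 13, matching y values: none (0 points).
  x = 14: rhs = 8, matching y values: none (0 points).
  x = 15: rhs = 11, matching y values: 7, 12 (2 points).
  x = 16: rhs = 9, matching y values: 3, 16 (2 points).
  x = 17: rhs = 8, matching y values: none (0 points).
  x = 18: rhs = 14, matching y values: none (0 points).
Total affine count: 19.
Full point count |E(F_19)| = 19 + 1 = 20.
Hasse bound: |20 − (19+1)| = |0| = 0 ≤ 2√19 ≈ 8.7178 ✓.


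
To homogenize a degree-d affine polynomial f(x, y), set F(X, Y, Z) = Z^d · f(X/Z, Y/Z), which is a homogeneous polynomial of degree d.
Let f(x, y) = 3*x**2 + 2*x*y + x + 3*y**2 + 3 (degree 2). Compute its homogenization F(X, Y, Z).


F(X, Y, Z) = 3*X**2 + 2*X*Y + X*Z + 3*Y**2 + 3*Z**2

deg(f) = 2.
Substitute x = X/Z, y = Y/Z into f, then multiply by Z^2.
  monomial 3·x^2·y^0 ↦ 3·X^2·Y^0·Z^0.
  monomial 2·x^1·y^1 ↦ 2·X^1·Y^1·Z^0.
  monomial 1·x^1·y^0 ↦ 1·X^1·Y^0·Z^1.
  monomial 3·x^0·y^2 ↦ 3·X^0·Y^2·Z^0.
  monomial 3·x^0·y^0 ↦ 3·X^0·Y^0·Z^2.
Collecting: F(X, Y, Z) = 3*X**2 + 2*X*Y + X*Z + 3*Y**2 + 3*Z**2.


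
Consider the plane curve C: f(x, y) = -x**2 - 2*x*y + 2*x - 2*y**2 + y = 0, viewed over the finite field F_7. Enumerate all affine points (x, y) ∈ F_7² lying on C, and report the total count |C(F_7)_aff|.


Affine F_7-points: {(0, 0), (0, 4), (1, 4), (1, 6), (2, 0), (2, 2), (3, 2), (3, 6)}; count = 8.

For each of the 49 pairs (x, y) ∈ F_7², evaluate f(x, y) mod 7. Record the zeros.
  x = 0: [0↦0, 1↦6, 2↦1, 3↦6, 4↦0, 5↦4, 6↦4]  zeros at y ∈ {0, 4}
  x = 1: [0↦1, 1↦5, 2↦5, 3↦1, 4↦0, 5↦2, 6↦0]  zeros at y ∈ {4, 6}
  x = 2: [0↦0, 1↦2, 2↦0, 3↦1, 4↦5, 5↦5, 6↦1]  zeros at y ∈ {0, 2}
  x = 3: [0↦4, 1↦4, 2↦0, 3↦6, 4↦1, 5↦6, 6↦0]  zeros at y ∈ {2, 6}
  x = 4: [0↦6, 1↦4, 2↦5, 3↦2, 4↦2, 5↦5, 6↦4]  zeros at y ∈ ∅
  x = 5: [0↦6, 1↦2, 2↦1, 3↦3, 4↦1, 5↦2, 6↦6]  zeros at y ∈ ∅
  x = 6: [0↦4, 1↦5, 2↦2, 3↦2, 4↦5, 5↦4, 6↦6]  zeros at y ∈ ∅
Collecting zeros: affine points = {(0, 0), (0, 4), (1, 4), (1, 6), (2, 0), (2, 2), (3, 2), (3, 6)}.
Total count |C(F_7)_aff| = 8.


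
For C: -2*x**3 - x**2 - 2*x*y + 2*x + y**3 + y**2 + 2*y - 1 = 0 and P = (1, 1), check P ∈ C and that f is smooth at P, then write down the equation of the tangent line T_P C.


Tangent line at P: -8*x + 5*y + 3 = 0.

Step 1: f(1, 1) = 0, so P lies on C.
Step 2: partial derivatives
  f_x(x, y) = -6*x**2 - 2*x - 2*y + 2, f_y(x, y) = -2*x + 3*y**2 + 2*y + 2.
  f_x(P) = -8, f_y(P) = 5 (gradient nonzero, so P is smooth).
Step 3: tangent line at P: -8·(x − 1) + 5·(y − 1) = 0.
Expanding: -8*x + 5*y + 3 = 0.


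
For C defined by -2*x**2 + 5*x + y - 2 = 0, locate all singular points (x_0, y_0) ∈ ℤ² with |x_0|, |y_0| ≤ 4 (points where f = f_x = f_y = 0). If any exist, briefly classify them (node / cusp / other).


No singular points in the scanned grid; C is smooth there.

Compute partial derivatives:
  f_x = 5 - 4*x.
  f_y = 1.
f_y = 1 is a nonzero constant, so f_y never vanishes: no point (x, y) can satisfy f = f_x = f_y = 0. In particular no (x, y) ∈ {−4, ..., 4}² is singular; the curve is smooth.


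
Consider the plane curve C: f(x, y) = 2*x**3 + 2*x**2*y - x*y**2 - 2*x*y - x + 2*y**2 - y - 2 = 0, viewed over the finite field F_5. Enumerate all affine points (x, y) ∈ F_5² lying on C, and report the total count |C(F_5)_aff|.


Affine F_5-points: {(1, 3), (2, 1), (4, 2)}; count = 3.

For each of the 25 pairs (x, y) ∈ F_5², evaluate f(x, y) mod 5. Record the zeros.
  x = 0: [0↦3, 1↦4, 2↦4, 3↦3, 4↦1]  zeros at y ∈ ∅
  x = 1: [0↦4, 1↦4, 2↦1, 3↦0, 4↦1]  zeros at y ∈ {3}
  x = 2: [0↦2, 1↦0, 2↦3, 3↦1, 4↦4]  zeros at y ∈ {1}
  x = 3: [0↦4, 1↦4, 2↦2, 3↦3, 4↦2]  zeros at y ∈ ∅
  x = 4: [0↦2, 1↦3, 2↦0, 3↦3, 4↦2]  zeros at y ∈ {2}
Collecting zeros: affine points = {(1, 3), (2, 1), (4, 2)}.
Total count |C(F_5)_aff| = 3.


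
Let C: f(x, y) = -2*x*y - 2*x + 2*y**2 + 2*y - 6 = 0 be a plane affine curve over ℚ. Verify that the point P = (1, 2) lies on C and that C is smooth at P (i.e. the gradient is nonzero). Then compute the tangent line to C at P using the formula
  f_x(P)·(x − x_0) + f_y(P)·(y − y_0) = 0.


Tangent line at P: -6*x + 8*y - 10 = 0.

Step 1: f(1, 2) = 0, so P lies on C.
Step 2: partial derivatives
  f_x(x, y) = -2*y - 2, f_y(x, y) = -2*x + 4*y + 2.
  f_x(P) = -6, f_y(P) = 8 (gradient nonzero, so P is smooth).
Step 3: tangent line at P: -6·(x − 1) + 8·(y − 2) = 0.
Expanding: -6*x + 8*y - 10 = 0.


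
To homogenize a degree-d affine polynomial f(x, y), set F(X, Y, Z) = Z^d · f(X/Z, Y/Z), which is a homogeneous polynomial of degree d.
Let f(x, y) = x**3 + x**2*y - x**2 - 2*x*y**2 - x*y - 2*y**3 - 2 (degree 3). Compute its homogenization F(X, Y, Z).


F(X, Y, Z) = X**3 + X**2*Y - X**2*Z - 2*X*Y**2 - X*Y*Z - 2*Y**3 - 2*Z**3

deg(f) = 3.
Substitute x = X/Z, y = Y/Z into f, then multiply by Z^3.
  monomial 1·x^3·y^0 ↦ 1·X^3·Y^0·Z^0.
  monomial 1·x^2·y^1 ↦ 1·X^2·Y^1·Z^0.
  monomial -1·x^2·y^0 ↦ -1·X^2·Y^0·Z^1.
  monomial -2·x^1·y^2 ↦ -2·X^1·Y^2·Z^0.
  monomial -1·x^1·y^1 ↦ -1·X^1·Y^1·Z^1.
  monomial -2·x^0·y^3 ↦ -2·X^0·Y^3·Z^0.
  monomial -2·x^0·y^0 ↦ -2·X^0·Y^0·Z^3.
Collecting: F(X, Y, Z) = X**3 + X**2*Y - X**2*Z - 2*X*Y**2 - X*Y*Z - 2*Y**3 - 2*Z**3.


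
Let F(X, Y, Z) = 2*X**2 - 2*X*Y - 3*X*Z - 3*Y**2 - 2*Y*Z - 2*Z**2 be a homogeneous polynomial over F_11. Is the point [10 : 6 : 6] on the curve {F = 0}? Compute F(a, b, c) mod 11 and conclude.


F(10,6,6) ≡ 0 (mod 11); P is on the curve.

Evaluate F(10, 6, 6) term-by-term (mod 11).
  2*X**2 ↦ 2·100·1·1 = 200
  -2*X*Y ↦ -2·10·6·1 = -120
  -3*X*Z ↦ -3·10·1·6 = -180
  -3*Y**2 ↦ -3·1·36·1 = -108
  -2*Y*Z ↦ -2·1·6·6 = -72
  -2*Z**2 ↦ -2·1·1·36 = -72
Sum: F(10, 6, 6) = (200) + (-120) + (-180) + (-108) + (-72) + (-72) = -352.
Reducing mod 11: -352 ≡ 0 (mod 11).
Since F(a, b, c) ≡ 0 (mod 11), P lies on the curve.


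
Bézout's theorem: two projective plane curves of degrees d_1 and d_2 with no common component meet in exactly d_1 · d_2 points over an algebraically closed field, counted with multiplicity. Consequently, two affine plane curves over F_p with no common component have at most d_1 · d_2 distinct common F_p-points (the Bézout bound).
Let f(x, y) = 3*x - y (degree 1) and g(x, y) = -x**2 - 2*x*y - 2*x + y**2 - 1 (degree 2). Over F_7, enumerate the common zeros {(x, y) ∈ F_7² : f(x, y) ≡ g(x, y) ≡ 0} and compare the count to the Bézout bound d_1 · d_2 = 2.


Common zeros: ∅; count = 0; Bézout bound = 2.

deg(f) = 1, deg(g) = 2, so Bézout bound = 2.
Scan x ∈ F_7. For each x, list the y ∈ F_7 with f(x, y) ≡ 0 and those with g(x, y) ≡ 0 (mod 7); the common zeros in that column are the intersection.
  x = 0: f ≡ 0 at y ∈ {0}; g ≡ 0 at y ∈ {1, 6}; common: ∅.
  x = 1: f ≡ 0 at y ∈ {3}; g ≡ 0 at y ∈ ∅; common: ∅.
  x = 2: f ≡ 0 at y ∈ {6}; g ≡ 0 at y ∈ ∅; common: ∅.
  x = 3: f ≡ 0 at y ∈ {2}; g ≡ 0 at y ∈ {1, 5}; common: ∅.
  x = 4: f ≡ 0 at y ∈ {5}; g ≡ 0 at y ∈ ∅; common: ∅.
  x = 5: f ≡ 0 at y ∈ {1}; g ≡ 0 at y ∈ ∅; common: ∅.
  x = 6: f ≡ 0 at y ∈ {4}; g ≡ 0 at y ∈ {0, 5}; common: ∅.
Collecting: common zeros = ∅, so the count is 0.
Comparison with the Bézout bound: 0 ≤ 2 = deg(f)·deg(g), as expected for curves with no common component (the affine F_7-count falls short of the bound because intersections may lie at infinity, over extension fields, or carry multiplicity).


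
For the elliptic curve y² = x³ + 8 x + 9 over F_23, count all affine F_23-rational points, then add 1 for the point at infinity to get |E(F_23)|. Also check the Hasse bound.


Affine points = {(0, 3), (0, 20), (1, 8), (1, 15), (4, 6), (4, 17), (5, 6), (5, 17), (10, 10), (10, 13), (11, 5), (11, 18), (12, 4), (12, 19), (14, 6), (14, 17), (15, 10), (15, 13), (16, 1), (16, 22), (20, 2), (20, 21), (21, 10), (21, 13), (22, 0)}; affine count = 25; |E(F_23)| = 26.

Discriminant check: Δ ∝ 4a³ + 27b² = 4·8³ + 27·9² = 4·512 + 27·81 ≡ 3 (mod 23). Nonzero ⇒ E is nonsingular.
For each x ∈ F_23, compute rhs = x³ + 8·x + 9 mod 23, then count y ∈ F_23 with y² ≡ rhs.
  x = 0: rhs = 9, matching y values: 3, 20 (2 points).
  x = 1: rhs = 18, matching y values: 8, 15 (2 points).
  x = 2: rhs = 10, matching y values: none (0 points).
  x = 3: rhs = 14, matching y values: none (0 points).
  x = 4: rhs = 13, matching y values: 6, 17 (2 points).
  x = 5: rhs = 13, matching y values: 6, 17 (2 points).
  x = 6: rhs = 20, matching y values: none (0 points).
  x = 7: rhs = 17, matching y values: none (0 points).
  x = 8: rhs = 10, matching y values: none (0 points).
  x = 9: rhs = 5, matching y values: none (0 points).
  x = 10: rhs = 8, matching y values: 10, 13 (2 points).
  x = 11: rhs = 2, matching y values: 5, 18 (2 points).
  x = 12: rhs = 16, matching y values: 4, 19 (2 points).
  x = 13: rhs = 10, matching y values: none (0 points).
  x = 14: rhs = 13, matching y values: 6, 17 (2 points).
  x = 15: rhs = 8, matching y values: 10, 13 (2 points).
  x = 16: rhs = 1, matching y values: 1, 22 (2 points).
  x = 17: rhs = 21, matching y values: none (0 points).
  x = 18: rhs = 5, matching y values: none (0 points).
  x = 19: rhs = 5, matching y values: none (0 points).
  x = 20: rhs = 4, matching y values: 2, 21 (2 points).
  x = 21: rhs = 8, matching y values: 10, 13 (2 points).
  x = 22: rhs = 0, matching y values: 0 (1 points).
Total affine count: 25.
Full point count |E(F_23)| = 25 + 1 = 26.
Hasse bound: |26 − (23+1)| = |2| = 2 ≤ 2√23 ≈ 9.5917 ✓.


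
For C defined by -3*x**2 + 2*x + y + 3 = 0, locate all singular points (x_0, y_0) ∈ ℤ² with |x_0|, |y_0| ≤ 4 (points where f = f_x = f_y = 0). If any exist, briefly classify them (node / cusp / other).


No singular points in the scanned grid; C is smooth there.

Compute partial derivatives:
  f_x = 2 - 6*x.
  f_y = 1.
f_y = 1 is a nonzero constant, so f_y never vanishes: no point (x, y) can satisfy f = f_x = f_y = 0. In particular no (x, y) ∈ {−4, ..., 4}² is singular; the curve is smooth.


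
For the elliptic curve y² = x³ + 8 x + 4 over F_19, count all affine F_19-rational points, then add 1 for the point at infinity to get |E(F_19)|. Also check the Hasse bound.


Affine points = {(0, 2), (0, 17), (2, 3), (2, 16), (3, 6), (3, 13), (4, 9), (4, 10), (5, 6), (5, 13), (7, 2), (7, 17), (9, 8), (9, 11), (10, 1), (10, 18), (11, 6), (11, 13), (12, 2), (12, 17), (13, 5), (13, 14)}; affine count = 22; |E(F_19)| = 23.

Discriminant check: Δ ∝ 4a³ + 27b² = 4·8³ + 27·4² = 4·512 + 27·16 ≡ 10 (mod 19). Nonzero ⇒ E is nonsingular.
For each x ∈ F_19, compute rhs = x³ + 8·x + 4 mod 19, then count y ∈ F_19 with y² ≡ rhs.
  x = 0: rhs = 4, matching y values: 2, 17 (2 points).
  x = 1: rhs = 13, matching y values: none (0 points).
  x = 2: rhs = 9, matching y values: 3, 16 (2 points).
  x = 3: rhs = 17, matching y values: 6, 13 (2 points).
  x = 4: rhs = 5, matching y values: 9, 10 (2 points).
  x = 5: rhs = 17, matching y values: 6, 13 (2 points).
  x = 6: rhs = 2, matching y values: none (0 points).
  x = 7: rhs = 4, matching y values: 2, 17 (2 points).
  x = 8: rhs = 10, matching y values: none (0 points).
  x = 9: rhs = 7, matching y values: 8, 11 (2 points).
  x = 10: rhs = 1, matching y values: 1, 18 (2 points).
  x = 11: rhs = 17, matching y values: 6, 13 (2 points).
  x = 12: rhs = 4, matching y values: 2, 17 (2 points).
  x = 13: rhs = 6, matching y values: 5, 14 (2 points).
  x = 14: rhs = 10, matching y values: none (0 points).
  x = 15: rhs = 3, matching y values: none (0 points).
  x = 16: rhs = 10, matching y values: none (0 points).
  x = 17: rhs = 18, matching y values: none (0 points).
  x = 18: rhs = 14, matching y values: none (0 points).
Total affine count: 22.
Full point count |E(F_19)| = 22 + 1 = 23.
Hasse bound: |23 − (19+1)| = |3| = 3 ≤ 2√19 ≈ 8.7178 ✓.


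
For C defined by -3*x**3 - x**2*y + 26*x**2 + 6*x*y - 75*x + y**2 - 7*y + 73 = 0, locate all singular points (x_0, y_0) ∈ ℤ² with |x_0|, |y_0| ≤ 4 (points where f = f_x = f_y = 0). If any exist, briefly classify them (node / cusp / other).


Singular points: {(3, -1)}; classification: cusp.

Compute partial derivatives:
  f_x = -9*x**2 - 2*x*y + 52*x + 6*y - 75.
  f_y = -x**2 + 6*x + 2*y - 7.
Scan x_0 ∈ {−4, ..., 4}. For each x_0, f_y(x_0, y) is a polynomial in y; find its integer roots y ∈ {−4, ..., 4}, then test f_x and f at those candidates.
  x = -4: f_y(-4, y) = 2*y - 47; no integer root y with |y| ≤ 4.
  x = -3: f_y(-3, y) = 2*y - 34; no integer root y with |y| ≤ 4.
  x = -2: f_y(-2, y) = 2*y - 23; no integer root y with |y| ≤ 4.
  x = -1: f_y(-1, y) = 2*y - 14; no integer root y with |y| ≤ 4.
  x = 0: f_y(0, y) = 2*y - 7; no integer root y with |y| ≤ 4.
  x = 1: f_y(1, y) = 2*y - 2; vanishes at y ∈ {1}. (1, 1): f_x = -28 ≠ 0.
  x = 2: f_y(2, y) = 2*y + 1; no integer root y with |y| ≤ 4.
  x = 3: f_y(3, y) = 2*y + 2; vanishes at y ∈ {-1}. (3, -1): f_x = 0, f = 0 — SINGULAR.
  x = 4: f_y(4, y) = 2*y + 1; no integer root y with |y| ≤ 4.
Only singular point on the grid: (3, -1).
Classify: substitute x = 3 + u, y = -1 + v and expand: f = -3*u**3 - u**2*v + v**2.
No constant or linear terms (consistent with a singular point). Quadratic part: v**2. Cubic part: -3*u**3 - u**2*v.
The quadratic part v**2 is a perfect square, so there is a single (double) tangent line v = 0, i.e. y = -1. Restricting the cubic part to that line (v = 0) leaves -3*u**3 ≠ 0, so f is not divisible by v and the branch is v² ≈ 3*u**3 to lowest order — this is a cusp.
Classification: cusp.


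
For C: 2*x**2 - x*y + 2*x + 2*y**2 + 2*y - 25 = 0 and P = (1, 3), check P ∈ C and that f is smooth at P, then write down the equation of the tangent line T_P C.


Tangent line at P: 3*x + 13*y - 42 = 0.

Step 1: f(1, 3) = 0, so P lies on C.
Step 2: partial derivatives
  f_x(x, y) = 4*x - y + 2, f_y(x, y) = -x + 4*y + 2.
  f_x(P) = 3, f_y(P) = 13 (gradient nonzero, so P is smooth).
Step 3: tangent line at P: 3·(x − 1) + 13·(y − 3) = 0.
Expanding: 3*x + 13*y - 42 = 0.


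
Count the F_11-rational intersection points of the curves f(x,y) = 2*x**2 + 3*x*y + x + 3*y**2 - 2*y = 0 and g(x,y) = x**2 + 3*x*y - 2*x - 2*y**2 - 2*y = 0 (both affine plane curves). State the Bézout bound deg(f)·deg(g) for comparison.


Common zeros: {(0, 0)}; count = 1; Bézout bound = 4.

deg(f) = 2, deg(g) = 2, so Bézout bound = 4.
Scan x ∈ F_11. For each x, list the y ∈ F_11 with f(x, y) ≡ 0 and those with g(x, y) ≡ 0 (mod 11); the common zeros in that column are the intersection.
  x = 0: f ≡ 0 at y ∈ {0, 8}; g ≡ 0 at y ∈ {0, 10}; common: {0}.
  x = 1: f ≡ 0 at y ∈ {3, 4}; g ≡ 0 at y ∈ {8, 9}; common: ∅.
  x = 2: f ≡ 0 at y ∈ ∅; g ≡ 0 at y ∈ {0, 2}; common: ∅.
  x = 3: f ≡ 0 at y ∈ ∅; g ≡ 0 at y ∈ ∅; common: ∅.
  x = 4: f ≡ 0 at y ∈ {7, 8}; g ≡ 0 at y ∈ ∅; common: ∅.
  x = 5: f ≡ 0 at y ∈ {0, 3}; g ≡ 0 at y ∈ {2, 10}; common: ∅.
  x = 6: f ≡ 0 at y ∈ ∅; g ≡ 0 at y ∈ ∅; common: ∅.
  x = 7: f ≡ 0 at y ∈ {5, 7}; g ≡ 0 at y ∈ {6, 9}; common: ∅.
  x = 8: f ≡ 0 at y ∈ ∅; g ≡ 0 at y ∈ ∅; common: ∅.
  x = 9: f ≡ 0 at y ∈ {4, 6}; g ≡ 0 at y ∈ ∅; common: ∅.
  x = 10: f ≡ 0 at y ∈ ∅; g ≡ 0 at y ∈ {6, 8}; common: ∅.
Collecting: common zeros = {(0, 0)}, so the count is 1.
Comparison with the Bézout bound: 1 ≤ 4 = deg(f)·deg(g), as expected for curves with no common component (the affine F_11-count falls short of the bound because intersections may lie at infinity, over extension fields, or carry multiplicity).


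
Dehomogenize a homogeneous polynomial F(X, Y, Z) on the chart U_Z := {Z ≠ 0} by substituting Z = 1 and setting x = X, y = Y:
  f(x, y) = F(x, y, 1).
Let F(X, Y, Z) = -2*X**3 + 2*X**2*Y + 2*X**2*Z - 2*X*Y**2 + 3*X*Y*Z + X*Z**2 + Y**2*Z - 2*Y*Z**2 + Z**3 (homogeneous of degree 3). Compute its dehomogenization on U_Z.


f(x, y) = -2*x**3 + 2*x**2*y + 2*x**2 - 2*x*y**2 + 3*x*y + x + y**2 - 2*y + 1

On U_Z we set Z = 1. Each monomial c·X^i·Y^j·Z^k in F becomes c·x^i·y^j·1^k = c·x^i·y^j.
Substituting Z = 1: F(X, Y, 1) = -2*x**3 + 2*x**2*y + 2*x**2 - 2*x*y**2 + 3*x*y + x + y**2 - 2*y + 1.
Note: deg(f) ≤ deg(F) = 3; strict inequality happens when F is divisible by Z (lost terms).


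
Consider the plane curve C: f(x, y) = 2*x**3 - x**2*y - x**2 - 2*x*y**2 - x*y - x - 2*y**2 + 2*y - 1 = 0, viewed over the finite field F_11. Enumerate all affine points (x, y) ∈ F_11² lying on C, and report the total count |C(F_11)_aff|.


Affine F_11-points: {(2, 6), (2, 8), (3, 2), (3, 5), (6, 2), (6, 3), (9, 2), (9, 9), (10, 7)}; count = 9.

For each of the 121 pairs (x, y) ∈ F_11², evaluate f(x, y) mod 11. Record the zeros.
  x = 0: [0↦10, 1↦10, 2↦6, 3↦9, 4↦8, 5↦3, 6↦5, 7↦3, 8↦8, 9↦9, 10↦6]  zeros at y ∈ ∅
  x = 1: [0↦10, 1↦6, 2↦5, 3↦7, 4↦1, 5↦9, 6↦9, 7↦1, 8↦7, 9↦5, 10↦6]  zeros at y ∈ ∅
  x = 2: [0↦9, 1↦10, 2↦10, 3↦9, 4↦7, 5↦4, 6↦0, 7↦6, 8↦0, 9↦4, 10↦7]  zeros at y ∈ {6, 8}
  x = 3: [0↦8, 1↦1, 2↦0, 3↦5, 4↦5, 5↦0, 6↦1, 7↦8, 8↦10, 9↦7, 10↦10]  zeros at y ∈ {2, 5}
  x = 4: [0↦8, 1↦2, 2↦9, 3↦7, 4↦7, 5↦9, 6↦2, 7↦8, 8↦5, 9↦4, 10↦5]  zeros at y ∈ ∅
  x = 5: [0↦10, 1↦3, 2↦5, 3↦5, 4↦3, 5↦10, 6↦4, 7↦7, 8↦8, 9↦7, 10↦4]  zeros at y ∈ ∅
  x = 6: [0↦4, 1↦5, 2↦0, 3↦0, 4↦5, 5↦4, 6↦8, 7↦6, 8↦9, 9↦6, 10↦8]  zeros at y ∈ {2, 3}
  x = 7: [0↦2, 1↦9, 2↦6, 3↦4, 4↦3, 5↦3, 6↦4, 7↦6, 8↦9, 9↦2, 10↦7]  zeros at y ∈ ∅
  x = 8: [0↦5, 1↦5, 2↦2, 3↦7, 4↦9, 5↦8, 6↦4, 7↦8, 8↦9, 9↦7, 10↦2]  zeros at y ∈ ∅
  x = 9: [0↦3, 1↦5, 2↦0, 3↦10, 4↦2, 5↦9, 6↦9, 7↦2, 8↦10, 9↦0, 10↦5]  zeros at y ∈ {2, 9}
  x = 10: [0↦8, 1↦10, 2↦1, 3↦3, 4↦5, 5↦7, 6↦9, 7↦0, 8↦2, 9↦4, 10↦6]  zeros at y ∈ {7}
Collecting zeros: affine points = {(2, 6), (2, 8), (3, 2), (3, 5), (6, 2), (6, 3), (9, 2), (9, 9), (10, 7)}.
Total count |C(F_11)_aff| = 9.


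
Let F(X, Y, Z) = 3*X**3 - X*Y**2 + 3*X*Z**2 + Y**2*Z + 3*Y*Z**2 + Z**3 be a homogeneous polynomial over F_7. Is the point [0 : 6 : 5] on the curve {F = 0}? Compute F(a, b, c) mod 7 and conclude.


F(0,6,5) ≡ 6 (mod 7); P is NOT on the curve.

Evaluate F(0, 6, 5) term-by-term (mod 7).
  3*X**3 ↦ 3·0·1·1 = 0
  -X*Y**2 ↦ -1·0·36·1 = 0
  3*X*Z**2 ↦ 3·0·1·25 = 0
  Y**2*Z ↦ 1·1·36·5 = 180
  3*Y*Z**2 ↦ 3·1·6·25 = 450
  Z**3 ↦ 1·1·1·125 = 125
Sum: F(0, 6, 5) = (0) + (0) + (0) + (180) + (450) + (125) = 755.
Reducing mod 7: 755 ≡ 6 (mod 7).
Since F(a, b, c) ≡ 6 ≠ 0 (mod 7), P does NOT lie on the curve.


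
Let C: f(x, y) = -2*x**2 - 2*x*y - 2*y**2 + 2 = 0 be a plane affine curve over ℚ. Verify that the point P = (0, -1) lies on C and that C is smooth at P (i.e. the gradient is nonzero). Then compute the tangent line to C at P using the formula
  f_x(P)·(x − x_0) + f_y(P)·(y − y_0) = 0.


Tangent line at P: 2*x + 4*y + 4 = 0.

Step 1: f(0, -1) = 0, so P lies on C.
Step 2: partial derivatives
  f_x(x, y) = -4*x - 2*y, f_y(x, y) = -2*x - 4*y.
  f_x(P) = 2, f_y(P) = 4 (gradient nonzero, so P is smooth).
Step 3: tangent line at P: 2·(x − 0) + 4·(y − -1) = 0.
Expanding: 2*x + 4*y + 4 = 0.


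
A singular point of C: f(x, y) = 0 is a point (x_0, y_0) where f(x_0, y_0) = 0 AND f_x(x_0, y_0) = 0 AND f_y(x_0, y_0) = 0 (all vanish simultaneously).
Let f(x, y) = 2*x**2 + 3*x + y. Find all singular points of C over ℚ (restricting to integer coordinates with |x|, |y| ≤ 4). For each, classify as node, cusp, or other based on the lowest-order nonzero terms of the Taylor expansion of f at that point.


No singular points in the scanned grid; C is smooth there.

Compute partial derivatives:
  f_x = 4*x + 3.
  f_y = 1.
f_y = 1 is a nonzero constant, so f_y never vanishes: no point (x, y) can satisfy f = f_x = f_y = 0. In particular no (x, y) ∈ {−4, ..., 4}² is singular; the curve is smooth.


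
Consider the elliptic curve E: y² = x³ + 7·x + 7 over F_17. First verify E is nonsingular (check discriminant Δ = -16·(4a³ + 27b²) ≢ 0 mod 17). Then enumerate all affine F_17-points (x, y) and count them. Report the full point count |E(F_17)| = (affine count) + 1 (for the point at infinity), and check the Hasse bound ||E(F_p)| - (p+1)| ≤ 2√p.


Affine points = {(1, 7), (1, 10), (3, 2), (3, 15), (7, 5), (7, 12), (9, 0), (11, 2), (11, 15), (12, 0), (13, 0), (15, 6), (15, 11), (16, 4), (16, 13)}; affine count = 15; |E(F_17)| = 16.

Discriminant check: Δ ∝ 4a³ + 27b² = 4·7³ + 27·7² = 4·343 + 27·49 ≡ 9 (mod 17). Nonzero ⇒ E is nonsingular.
For each x ∈ F_17, compute rhs = x³ + 7·x + 7 mod 17, then count y ∈ F_17 with y² ≡ rhs.
  x = 0: rhs = 7, matching y values: none (0 points).
  x = 1: rhs = 15, matching y values: 7, 10 (2 points).
  x = 2: rhs = 12, matching y values: none (0 points).
  x = 3: rhs = 4, matching y values: 2, 15 (2 points).
  x = 4: rhs = 14, matching y values: none (0 points).
  x = 5: rhs = 14, matching y values: none (0 points).
  x = 6: rhs = 10, matching y values: none (0 points).
  x = 7: rhs = 8, matching y values: 5, 12 (2 points).
  x = 8: rhs = 14, matching y values: none (0 points).
  x = 9: rhs = 0, matching y values: 0 (1 points).
  x = 10: rhs = 6, matching y values: none (0 points).
  x = 11: rhs = 4, matching y values: 2, 15 (2 points).
  x = 12: rhs = 0, matching y values: 0 (1 points).
  x = 13: rhs = 0, matching y values: 0 (1 points).
  x = 14: rhs = 10, matching y values: none (0 points).
  x = 15: rhs = 2, matching y values: 6, 11 (2 points).
  x = 16: rhs = 16, matching y values: 4, 13 (2 points).
Total affine count: 15.
Full point count |E(F_17)| = 15 + 1 = 16.
Hasse bound: |16 − (17+1)| = |-2| = 2 ≤ 2√17 ≈ 8.2462 ✓.


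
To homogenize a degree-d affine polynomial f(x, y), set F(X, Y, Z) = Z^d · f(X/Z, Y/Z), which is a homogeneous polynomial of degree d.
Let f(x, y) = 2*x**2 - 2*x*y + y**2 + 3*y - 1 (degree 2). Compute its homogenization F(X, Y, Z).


F(X, Y, Z) = 2*X**2 - 2*X*Y + Y**2 + 3*Y*Z - Z**2

deg(f) = 2.
Substitute x = X/Z, y = Y/Z into f, then multiply by Z^2.
  monomial 2·x^2·y^0 ↦ 2·X^2·Y^0·Z^0.
  monomial -2·x^1·y^1 ↦ -2·X^1·Y^1·Z^0.
  monomial 1·x^0·y^2 ↦ 1·X^0·Y^2·Z^0.
  monomial 3·x^0·y^1 ↦ 3·X^0·Y^1·Z^1.
  monomial -1·x^0·y^0 ↦ -1·X^0·Y^0·Z^2.
Collecting: F(X, Y, Z) = 2*X**2 - 2*X*Y + Y**2 + 3*Y*Z - Z**2.


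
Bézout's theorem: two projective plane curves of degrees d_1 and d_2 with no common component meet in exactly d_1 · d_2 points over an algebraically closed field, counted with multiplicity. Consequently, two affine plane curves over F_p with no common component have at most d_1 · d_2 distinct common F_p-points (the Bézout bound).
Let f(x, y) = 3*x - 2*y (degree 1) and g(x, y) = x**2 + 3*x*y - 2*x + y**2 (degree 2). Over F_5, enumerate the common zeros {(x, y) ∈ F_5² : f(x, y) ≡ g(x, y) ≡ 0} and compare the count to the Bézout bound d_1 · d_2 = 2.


Common zeros: {(0, 0), (3, 2)}; count = 2; Bézout bound = 2.

deg(f) = 1, deg(g) = 2, so Bézout bound = 2.
Scan x ∈ F_5. For each x, list the y ∈ F_5 with f(x, y) ≡ 0 and those with g(x, y) ≡ 0 (mod 5); the common zeros in that column are the intersection.
  x = 0: f ≡ 0 at y ∈ {0}; g ≡ 0 at y ∈ {0}; common: {0}.
  x = 1: f ≡ 0 at y ∈ {4}; g ≡ 0 at y ∈ ∅; common: ∅.
  x = 2: f ≡ 0 at y ∈ {3}; g ≡ 0 at y ∈ {0, 4}; common: ∅.
  x = 3: f ≡ 0 at y ∈ {2}; g ≡ 0 at y ∈ {2, 4}; common: {2}.
  x = 4: f ≡ 0 at y ∈ {1}; g ≡ 0 at y ∈ ∅; common: ∅.
Collecting: common zeros = {(0, 0), (3, 2)}, so the count is 2.
Comparison with the Bézout bound: 2 ≤ 2 = deg(f)·deg(g), as expected for curves with no common component (the bound is attained).


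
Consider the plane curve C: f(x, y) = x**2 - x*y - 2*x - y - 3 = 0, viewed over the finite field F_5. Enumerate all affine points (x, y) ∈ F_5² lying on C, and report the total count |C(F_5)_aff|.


Affine F_5-points: {(0, 2), (1, 3), (2, 4), (3, 0), (4, 0), (4, 1), (4, 2), (4, 3), (4, 4)}; count = 9.

For each of the 25 pairs (x, y) ∈ F_5², evaluate f(x, y) mod 5. Record the zeros.
  x = 0: [0↦2, 1↦1, 2↦0, 3↦4, 4↦3]  zeros at y ∈ {2}
  x = 1: [0↦1, 1↦4, 2↦2, 3↦0, 4↦3]  zeros at y ∈ {3}
  x = 2: [0↦2, 1↦4, 2↦1, 3↦3, 4↦0]  zeros at y ∈ {4}
  x = 3: [0↦0, 1↦1, 2↦2, 3↦3, 4↦4]  zeros at y ∈ {0}
  x = 4: [0↦0, 1↦0, 2↦0, 3↦0, 4↦0]  zeros at y ∈ {0, 1, 2, 3, 4}
Collecting zeros: affine points = {(0, 2), (1, 3), (2, 4), (3, 0), (4, 0), (4, 1), (4, 2), (4, 3), (4, 4)}.
Total count |C(F_5)_aff| = 9.


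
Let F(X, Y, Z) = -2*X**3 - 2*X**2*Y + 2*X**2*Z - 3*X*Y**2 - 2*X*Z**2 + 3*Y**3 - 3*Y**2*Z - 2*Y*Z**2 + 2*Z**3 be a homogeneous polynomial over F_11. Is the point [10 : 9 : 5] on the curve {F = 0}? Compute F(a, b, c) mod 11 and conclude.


F(10,9,5) ≡ 3 (mod 11); P is NOT on the curve.

Evaluate F(10, 9, 5) term-by-term (mod 11).
  -2*X**3 ↦ -2·1000·1·1 = -2000
  -2*X**2*Y ↦ -2·100·9·1 = -1800
  2*X**2*Z ↦ 2·100·1·5 = 1000
  -3*X*Y**2 ↦ -3·10·81·1 = -2430
  -2*X*Z**2 ↦ -2·10·1·25 = -500
  3*Y**3 ↦ 3·1·729·1 = 2187
  -3*Y**2*Z ↦ -3·1·81·5 = -1215
  -2*Y*Z**2 ↦ -2·1·9·25 = -450
  2*Z**3 ↦ 2·1·1·125 = 250
Sum: F(10, 9, 5) = (-2000) + (-1800) + (1000) + (-2430) + (-500) + (2187) + (-1215) + (-450) + (250) = -4958.
Reducing mod 11: -4958 ≡ 3 (mod 11).
Since F(a, b, c) ≡ 3 ≠ 0 (mod 11), P does NOT lie on the curve.


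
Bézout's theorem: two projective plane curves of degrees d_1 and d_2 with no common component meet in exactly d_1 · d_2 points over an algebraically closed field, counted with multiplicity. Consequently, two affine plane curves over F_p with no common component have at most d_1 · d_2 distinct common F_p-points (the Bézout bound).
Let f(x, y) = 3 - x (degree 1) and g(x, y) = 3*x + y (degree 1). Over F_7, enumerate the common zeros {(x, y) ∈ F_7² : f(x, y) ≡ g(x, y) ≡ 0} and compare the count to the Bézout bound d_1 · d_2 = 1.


Common zeros: {(3, 5)}; count = 1; Bézout bound = 1.

deg(f) = 1, deg(g) = 1, so Bézout bound = 1.
Scan x ∈ F_7. For each x, list the y ∈ F_7 with f(x, y) ≡ 0 and those with g(x, y) ≡ 0 (mod 7); the common zeros in that column are the intersection.
  x = 0: f ≡ 0 at y ∈ ∅; g ≡ 0 at y ∈ {0}; common: ∅.
  x = 1: f ≡ 0 at y ∈ ∅; g ≡ 0 at y ∈ {4}; common: ∅.
  x = 2: f ≡ 0 at y ∈ ∅; g ≡ 0 at y ∈ {1}; common: ∅.
  x = 3: f ≡ 0 at y ∈ {0, 1, 2, 3, 4, 5, 6}; g ≡ 0 at y ∈ {5}; common: {5}.
  x = 4: f ≡ 0 at y ∈ ∅; g ≡ 0 at y ∈ {2}; common: ∅.
  x = 5: f ≡ 0 at y ∈ ∅; g ≡ 0 at y ∈ {6}; common: ∅.
  x = 6: f ≡ 0 at y ∈ ∅; g ≡ 0 at y ∈ {3}; common: ∅.
Collecting: common zeros = {(3, 5)}, so the count is 1.
Comparison with the Bézout bound: 1 ≤ 1 = deg(f)·deg(g), as expected for curves with no common component (the bound is attained).


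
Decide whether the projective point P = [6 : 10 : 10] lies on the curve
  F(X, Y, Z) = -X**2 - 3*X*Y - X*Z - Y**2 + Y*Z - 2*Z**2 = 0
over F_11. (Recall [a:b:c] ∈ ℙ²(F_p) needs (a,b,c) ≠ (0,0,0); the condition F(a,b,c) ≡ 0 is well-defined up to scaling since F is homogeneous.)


F(6,10,10) ≡ 8 (mod 11); P is NOT on the curve.

Evaluate F(6, 10, 10) term-by-term (mod 11).
  -X**2 ↦ -1·36·1·1 = -36
  -3*X*Y ↦ -3·6·10·1 = -180
  -X*Z ↦ -1·6·1·10 = -60
  -Y**2 ↦ -1·1·100·1 = -100
  Y*Z ↦ 1·1·10·10 = 100
  -2*Z**2 ↦ -2·1·1·100 = -200
Sum: F(6, 10, 10) = (-36) + (-180) + (-60) + (-100) + (100) + (-200) = -476.
Reducing mod 11: -476 ≡ 8 (mod 11).
Since F(a, b, c) ≡ 8 ≠ 0 (mod 11), P does NOT lie on the curve.


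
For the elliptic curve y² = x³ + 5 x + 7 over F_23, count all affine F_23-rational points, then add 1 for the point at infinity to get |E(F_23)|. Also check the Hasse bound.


Affine points = {(1, 6), (1, 17), (2, 5), (2, 18), (3, 7), (3, 16), (6, 0), (11, 6), (11, 17), (12, 1), (12, 22), (18, 8), (18, 15), (21, 9), (21, 14), (22, 1), (22, 22)}; affine count = 17; |E(F_23)| = 18.

Discriminant check: Δ ∝ 4a³ + 27b² = 4·5³ + 27·7² = 4·125 + 27·49 ≡ 6 (mod 23). Nonzero ⇒ E is nonsingular.
For each x ∈ F_23, compute rhs = x³ + 5·x + 7 mod 23, then count y ∈ F_23 with y² ≡ rhs.
  x = 0: rhs = 7, matching y values: none (0 points).
  x = 1: rhs = 13, matching y values: 6, 17 (2 points).
  x = 2: rhs = 2, matching y values: 5, 18 (2 points).
  x = 3: rhs = 3, matching y values: 7, 16 (2 points).
  x = 4: rhs = 22, matching y values: none (0 points).
  x = 5: rhs = 19, matching y values: none (0 points).
  x = 6: rhs = 0, matching y values: 0 (1 points).
  x = 7: rhs = 17, matching y values: none (0 points).
  x = 8: rhs = 7, matching y values: none (0 points).
  x = 9: rhs = 22, matching y values: none (0 points).
  x = 10: rhs = 22, matching y values: none (0 points).
  x = 11: rhs = 13, matching y values: 6, 17 (2 points).
  x = 12: rhs = 1, matching y values: 1, 22 (2 points).
  x = 13: rhs = 15, matching y values: none (0 points).
  x = 14: rhs = 15, matching y values: none (0 points).
  x = 15: rhs = 7, matching y values: none (0 points).
  x = 16: rhs = 20, matching y values: none (0 points).
  x = 17: rhs = 14, matching y values: none (0 points).
  x = 18: rhs = 18, matching y values: 8, 15 (2 points).
  x = 19: rhs = 15, matching y values: none (0 points).
  x = 20: rhs = 11, matching y values: none (0 points).
  x = 21: rhs = 12, matching y values: 9, 14 (2 points).
  x = 22: rhs = 1, matching y values: 1, 22 (2 points).
Total affine count: 17.
Full point count |E(F_23)| = 17 + 1 = 18.
Hasse bound: |18 − (23+1)| = |-6| = 6 ≤ 2√23 ≈ 9.5917 ✓.
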